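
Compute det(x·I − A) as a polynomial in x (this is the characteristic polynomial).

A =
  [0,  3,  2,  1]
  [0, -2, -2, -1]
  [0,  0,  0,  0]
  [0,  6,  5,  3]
x^4 - x^3

Expanding det(x·I − A) (e.g. by cofactor expansion or by noting that A is similar to its Jordan form J, which has the same characteristic polynomial as A) gives
  χ_A(x) = x^4 - x^3
which factors as x^3*(x - 1). The eigenvalues (with algebraic multiplicities) are λ = 0 with multiplicity 3, λ = 1 with multiplicity 1.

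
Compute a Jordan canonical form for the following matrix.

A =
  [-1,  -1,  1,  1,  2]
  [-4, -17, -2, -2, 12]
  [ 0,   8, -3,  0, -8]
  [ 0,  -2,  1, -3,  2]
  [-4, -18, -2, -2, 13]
J_3(-3) ⊕ J_1(-3) ⊕ J_1(1)

The characteristic polynomial is
  det(x·I − A) = x^5 + 11*x^4 + 42*x^3 + 54*x^2 - 27*x - 81 = (x - 1)*(x + 3)^4

Eigenvalues and multiplicities (the geometric multiplicity of λ is n − rank(A − λI), which equals the number of Jordan blocks for λ):
  λ = -3: algebraic multiplicity = 4, geometric multiplicity = 2
  λ = 1: algebraic multiplicity = 1, geometric multiplicity = 1

Determining the block sizes for each eigenvalue:
  λ = -3: with am = 4 and gm = 2, the partition is not yet determined (e.g. several partitions of 4 into 2 parts exist). Let N = A − (-3)·I. Computing rank(N^1) = 3, rank(N^2) = 2, rank(N^3) = 1; the number of blocks of size ≥ j is rank(N^{j−1}) − rank(N^j), giving [2, 1, 1]. So we have 1 block(s) of size 3, 1 block(s) of size 1 → block sizes [3, 1]
  λ = 1: one block (gm = 1), so the single block has size am = 1 → block sizes [1]

Assembling the blocks gives a Jordan form
J =
  [-3,  1,  0,  0, 0]
  [ 0, -3,  1,  0, 0]
  [ 0,  0, -3,  0, 0]
  [ 0,  0,  0, -3, 0]
  [ 0,  0,  0,  0, 1]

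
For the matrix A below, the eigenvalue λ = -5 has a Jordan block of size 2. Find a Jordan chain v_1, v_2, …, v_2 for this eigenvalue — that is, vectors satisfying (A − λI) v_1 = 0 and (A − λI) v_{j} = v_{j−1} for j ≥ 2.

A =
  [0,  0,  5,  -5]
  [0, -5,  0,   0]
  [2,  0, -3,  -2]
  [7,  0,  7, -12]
A Jordan chain for λ = -5 of length 2:
v_1 = (5, 0, 2, 7)ᵀ
v_2 = (1, 0, 0, 0)ᵀ

Let N = A − (-5)·I. We want v_2 with N^2 v_2 = 0 but N^1 v_2 ≠ 0; then v_{j-1} := N · v_j for j = 2, …, 2.

Pick v_2 = (1, 0, 0, 0)ᵀ.
Then v_1 = N · v_2 = (5, 0, 2, 7)ᵀ.

Sanity check: (A − (-5)·I) v_1 = (0, 0, 0, 0)ᵀ = 0. ✓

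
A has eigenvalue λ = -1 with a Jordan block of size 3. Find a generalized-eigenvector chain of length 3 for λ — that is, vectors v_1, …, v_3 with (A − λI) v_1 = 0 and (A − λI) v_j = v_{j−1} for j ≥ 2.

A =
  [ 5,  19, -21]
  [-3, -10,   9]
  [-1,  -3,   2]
A Jordan chain for λ = -1 of length 3:
v_1 = (6, -3, -1)ᵀ
v_2 = (19, -9, -3)ᵀ
v_3 = (0, 1, 0)ᵀ

Let N = A − (-1)·I. We want v_3 with N^3 v_3 = 0 but N^2 v_3 ≠ 0; then v_{j-1} := N · v_j for j = 3, …, 2.

Pick v_3 = (0, 1, 0)ᵀ.
Then v_2 = N · v_3 = (19, -9, -3)ᵀ.
Then v_1 = N · v_2 = (6, -3, -1)ᵀ.

Sanity check: (A − (-1)·I) v_1 = (0, 0, 0)ᵀ = 0. ✓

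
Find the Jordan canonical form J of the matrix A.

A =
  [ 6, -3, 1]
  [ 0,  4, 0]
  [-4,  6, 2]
J_2(4) ⊕ J_1(4)

The characteristic polynomial is
  det(x·I − A) = x^3 - 12*x^2 + 48*x - 64 = (x - 4)^3

Eigenvalues and multiplicities (the geometric multiplicity of λ is n − rank(A − λI), which equals the number of Jordan blocks for λ):
  λ = 4: algebraic multiplicity = 3, geometric multiplicity = 2

Determining the block sizes for each eigenvalue:
  λ = 4: 2 blocks summing to 3 forces exactly one block of size 2 and the rest size 1 → block sizes [2, 1]

Assembling the blocks gives a Jordan form
J =
  [4, 1, 0]
  [0, 4, 0]
  [0, 0, 4]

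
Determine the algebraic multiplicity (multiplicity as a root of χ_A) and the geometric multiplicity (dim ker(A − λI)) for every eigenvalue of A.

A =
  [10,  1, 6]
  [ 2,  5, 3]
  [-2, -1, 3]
λ = 6: alg = 3, geom = 1

Step 1 — factor the characteristic polynomial to read off the algebraic multiplicities:
  χ_A(x) = (x - 6)^3

Step 2 — compute geometric multiplicities via the rank-nullity identity g(λ) = n − rank(A − λI):
  rank(A − (6)·I) = 2, so dim ker(A − (6)·I) = n − 2 = 1

Summary:
  λ = 6: algebraic multiplicity = 3, geometric multiplicity = 1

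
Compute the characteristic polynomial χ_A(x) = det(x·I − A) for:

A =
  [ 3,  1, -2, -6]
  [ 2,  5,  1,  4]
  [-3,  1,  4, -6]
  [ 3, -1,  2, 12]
x^4 - 24*x^3 + 216*x^2 - 864*x + 1296

Expanding det(x·I − A) (e.g. by cofactor expansion or by noting that A is similar to its Jordan form J, which has the same characteristic polynomial as A) gives
  χ_A(x) = x^4 - 24*x^3 + 216*x^2 - 864*x + 1296
which factors as (x - 6)^4. The eigenvalues (with algebraic multiplicities) are λ = 6 with multiplicity 4.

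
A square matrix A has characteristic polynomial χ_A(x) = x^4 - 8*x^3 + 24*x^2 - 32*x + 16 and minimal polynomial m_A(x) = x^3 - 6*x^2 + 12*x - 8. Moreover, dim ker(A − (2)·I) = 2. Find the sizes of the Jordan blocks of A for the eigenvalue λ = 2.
Block sizes for λ = 2: [3, 1]

Step 1 — from the characteristic polynomial, algebraic multiplicity of λ = 2 is 4. From dim ker(A − (2)·I) = 2, there are exactly 2 Jordan blocks for λ = 2.
Step 2 — from the minimal polynomial, the factor (x − 2)^3 tells us the largest block for λ = 2 has size 3.
Step 3 — with total size 4, 2 blocks, and largest block 3, the block sizes (in nonincreasing order) are [3, 1].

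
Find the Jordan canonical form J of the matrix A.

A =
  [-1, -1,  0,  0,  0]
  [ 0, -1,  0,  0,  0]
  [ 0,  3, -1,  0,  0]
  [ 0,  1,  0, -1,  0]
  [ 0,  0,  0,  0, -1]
J_2(-1) ⊕ J_1(-1) ⊕ J_1(-1) ⊕ J_1(-1)

The characteristic polynomial is
  det(x·I − A) = x^5 + 5*x^4 + 10*x^3 + 10*x^2 + 5*x + 1 = (x + 1)^5

Eigenvalues and multiplicities (the geometric multiplicity of λ is n − rank(A − λI), which equals the number of Jordan blocks for λ):
  λ = -1: algebraic multiplicity = 5, geometric multiplicity = 4

Determining the block sizes for each eigenvalue:
  λ = -1: 4 blocks summing to 5 forces exactly one block of size 2 and the rest size 1 → block sizes [2, 1, 1, 1]

Assembling the blocks gives a Jordan form
J =
  [-1,  1,  0,  0,  0]
  [ 0, -1,  0,  0,  0]
  [ 0,  0, -1,  0,  0]
  [ 0,  0,  0, -1,  0]
  [ 0,  0,  0,  0, -1]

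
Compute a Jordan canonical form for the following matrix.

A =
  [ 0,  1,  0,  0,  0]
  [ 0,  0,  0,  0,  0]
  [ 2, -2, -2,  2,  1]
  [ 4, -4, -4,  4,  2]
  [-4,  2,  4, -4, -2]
J_2(0) ⊕ J_2(0) ⊕ J_1(0)

The characteristic polynomial is
  det(x·I − A) = x^5

Eigenvalues and multiplicities (the geometric multiplicity of λ is n − rank(A − λI), which equals the number of Jordan blocks for λ):
  λ = 0: algebraic multiplicity = 5, geometric multiplicity = 3

Determining the block sizes for each eigenvalue:
  λ = 0: with am = 5 and gm = 3, the partition is not yet determined (e.g. several partitions of 5 into 3 parts exist). Let N = A − (0)·I. Computing rank(N^1) = 2, rank(N^2) = 0; the number of blocks of size ≥ j is rank(N^{j−1}) − rank(N^j), giving [3, 2]. So we have 2 block(s) of size 2, 1 block(s) of size 1 → block sizes [2, 2, 1]

Assembling the blocks gives a Jordan form
J =
  [0, 1, 0, 0, 0]
  [0, 0, 0, 0, 0]
  [0, 0, 0, 1, 0]
  [0, 0, 0, 0, 0]
  [0, 0, 0, 0, 0]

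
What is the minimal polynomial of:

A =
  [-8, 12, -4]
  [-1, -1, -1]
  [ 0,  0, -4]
x^2 + 9*x + 20

The characteristic polynomial is χ_A(x) = (x + 4)^2*(x + 5), so the eigenvalues are known. The minimal polynomial is
  m_A(x) = Π_λ (x − λ)^{k_λ}
where k_λ is the size of the *largest* Jordan block for λ (equivalently, the smallest k with (A − λI)^k v = 0 for every generalised eigenvector v of λ).

  λ = -5: largest Jordan block has size 1, contributing (x + 5)
  λ = -4: largest Jordan block has size 1, contributing (x + 4)

So m_A(x) = (x + 4)*(x + 5) = x^2 + 9*x + 20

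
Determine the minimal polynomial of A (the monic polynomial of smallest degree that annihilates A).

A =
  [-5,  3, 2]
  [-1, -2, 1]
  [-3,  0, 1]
x^3 + 6*x^2 + 12*x + 8

The characteristic polynomial is χ_A(x) = (x + 2)^3, so the eigenvalues are known. The minimal polynomial is
  m_A(x) = Π_λ (x − λ)^{k_λ}
where k_λ is the size of the *largest* Jordan block for λ (equivalently, the smallest k with (A − λI)^k v = 0 for every generalised eigenvector v of λ).

  λ = -2: largest Jordan block has size 3, contributing (x + 2)^3

So m_A(x) = (x + 2)^3 = x^3 + 6*x^2 + 12*x + 8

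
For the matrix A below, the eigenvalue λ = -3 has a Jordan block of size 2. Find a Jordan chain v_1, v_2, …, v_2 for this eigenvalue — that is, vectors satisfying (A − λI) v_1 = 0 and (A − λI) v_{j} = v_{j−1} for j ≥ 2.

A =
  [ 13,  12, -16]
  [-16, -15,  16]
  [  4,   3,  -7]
A Jordan chain for λ = -3 of length 2:
v_1 = (16, -16, 4)ᵀ
v_2 = (1, 0, 0)ᵀ

Let N = A − (-3)·I. We want v_2 with N^2 v_2 = 0 but N^1 v_2 ≠ 0; then v_{j-1} := N · v_j for j = 2, …, 2.

Pick v_2 = (1, 0, 0)ᵀ.
Then v_1 = N · v_2 = (16, -16, 4)ᵀ.

Sanity check: (A − (-3)·I) v_1 = (0, 0, 0)ᵀ = 0. ✓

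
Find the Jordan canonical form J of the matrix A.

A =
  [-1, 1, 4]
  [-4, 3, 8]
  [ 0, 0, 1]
J_2(1) ⊕ J_1(1)

The characteristic polynomial is
  det(x·I − A) = x^3 - 3*x^2 + 3*x - 1 = (x - 1)^3

Eigenvalues and multiplicities (the geometric multiplicity of λ is n − rank(A − λI), which equals the number of Jordan blocks for λ):
  λ = 1: algebraic multiplicity = 3, geometric multiplicity = 2

Determining the block sizes for each eigenvalue:
  λ = 1: 2 blocks summing to 3 forces exactly one block of size 2 and the rest size 1 → block sizes [2, 1]

Assembling the blocks gives a Jordan form
J =
  [1, 1, 0]
  [0, 1, 0]
  [0, 0, 1]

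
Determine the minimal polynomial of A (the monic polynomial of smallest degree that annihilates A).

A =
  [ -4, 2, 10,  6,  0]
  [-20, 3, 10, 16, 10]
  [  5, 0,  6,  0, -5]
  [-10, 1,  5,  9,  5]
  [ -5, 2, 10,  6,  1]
x^3 - 8*x^2 + 13*x - 6

The characteristic polynomial is χ_A(x) = (x - 6)^2*(x - 1)^3, so the eigenvalues are known. The minimal polynomial is
  m_A(x) = Π_λ (x − λ)^{k_λ}
where k_λ is the size of the *largest* Jordan block for λ (equivalently, the smallest k with (A − λI)^k v = 0 for every generalised eigenvector v of λ).

  λ = 1: largest Jordan block has size 2, contributing (x − 1)^2
  λ = 6: largest Jordan block has size 1, contributing (x − 6)

So m_A(x) = (x - 6)*(x - 1)^2 = x^3 - 8*x^2 + 13*x - 6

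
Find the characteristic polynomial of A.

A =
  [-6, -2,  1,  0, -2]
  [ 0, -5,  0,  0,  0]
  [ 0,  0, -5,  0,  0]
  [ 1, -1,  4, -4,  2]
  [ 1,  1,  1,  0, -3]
x^5 + 23*x^4 + 211*x^3 + 965*x^2 + 2200*x + 2000

Expanding det(x·I − A) (e.g. by cofactor expansion or by noting that A is similar to its Jordan form J, which has the same characteristic polynomial as A) gives
  χ_A(x) = x^5 + 23*x^4 + 211*x^3 + 965*x^2 + 2200*x + 2000
which factors as (x + 4)^2*(x + 5)^3. The eigenvalues (with algebraic multiplicities) are λ = -5 with multiplicity 3, λ = -4 with multiplicity 2.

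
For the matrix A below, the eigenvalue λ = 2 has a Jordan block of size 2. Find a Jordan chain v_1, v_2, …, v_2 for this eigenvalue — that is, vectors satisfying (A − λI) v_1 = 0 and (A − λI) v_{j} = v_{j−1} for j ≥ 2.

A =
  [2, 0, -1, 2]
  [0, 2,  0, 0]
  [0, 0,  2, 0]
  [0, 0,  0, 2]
A Jordan chain for λ = 2 of length 2:
v_1 = (-1, 0, 0, 0)ᵀ
v_2 = (0, 0, 1, 0)ᵀ

Let N = A − (2)·I. We want v_2 with N^2 v_2 = 0 but N^1 v_2 ≠ 0; then v_{j-1} := N · v_j for j = 2, …, 2.

Pick v_2 = (0, 0, 1, 0)ᵀ.
Then v_1 = N · v_2 = (-1, 0, 0, 0)ᵀ.

Sanity check: (A − (2)·I) v_1 = (0, 0, 0, 0)ᵀ = 0. ✓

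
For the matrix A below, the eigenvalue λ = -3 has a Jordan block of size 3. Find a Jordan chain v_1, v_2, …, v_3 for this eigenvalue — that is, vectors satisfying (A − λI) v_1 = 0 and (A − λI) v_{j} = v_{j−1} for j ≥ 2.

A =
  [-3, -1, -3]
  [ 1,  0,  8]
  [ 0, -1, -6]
A Jordan chain for λ = -3 of length 3:
v_1 = (-1, 3, -1)ᵀ
v_2 = (0, 1, 0)ᵀ
v_3 = (1, 0, 0)ᵀ

Let N = A − (-3)·I. We want v_3 with N^3 v_3 = 0 but N^2 v_3 ≠ 0; then v_{j-1} := N · v_j for j = 3, …, 2.

Pick v_3 = (1, 0, 0)ᵀ.
Then v_2 = N · v_3 = (0, 1, 0)ᵀ.
Then v_1 = N · v_2 = (-1, 3, -1)ᵀ.

Sanity check: (A − (-3)·I) v_1 = (0, 0, 0)ᵀ = 0. ✓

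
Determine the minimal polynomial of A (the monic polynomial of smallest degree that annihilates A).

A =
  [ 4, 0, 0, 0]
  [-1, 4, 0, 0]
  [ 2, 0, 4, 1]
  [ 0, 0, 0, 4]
x^2 - 8*x + 16

The characteristic polynomial is χ_A(x) = (x - 4)^4, so the eigenvalues are known. The minimal polynomial is
  m_A(x) = Π_λ (x − λ)^{k_λ}
where k_λ is the size of the *largest* Jordan block for λ (equivalently, the smallest k with (A − λI)^k v = 0 for every generalised eigenvector v of λ).

  λ = 4: largest Jordan block has size 2, contributing (x − 4)^2

So m_A(x) = (x - 4)^2 = x^2 - 8*x + 16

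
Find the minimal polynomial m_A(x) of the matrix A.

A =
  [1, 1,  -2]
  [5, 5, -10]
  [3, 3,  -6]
x^2

The characteristic polynomial is χ_A(x) = x^3, so the eigenvalues are known. The minimal polynomial is
  m_A(x) = Π_λ (x − λ)^{k_λ}
where k_λ is the size of the *largest* Jordan block for λ (equivalently, the smallest k with (A − λI)^k v = 0 for every generalised eigenvector v of λ).

  λ = 0: largest Jordan block has size 2, contributing (x − 0)^2

So m_A(x) = x^2 = x^2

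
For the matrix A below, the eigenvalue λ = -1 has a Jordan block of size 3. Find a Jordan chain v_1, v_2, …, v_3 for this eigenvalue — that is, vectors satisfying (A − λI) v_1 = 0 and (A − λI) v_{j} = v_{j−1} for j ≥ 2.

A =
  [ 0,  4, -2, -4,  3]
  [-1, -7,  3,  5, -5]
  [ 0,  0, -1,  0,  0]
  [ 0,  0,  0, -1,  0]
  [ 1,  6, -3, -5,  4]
A Jordan chain for λ = -1 of length 3:
v_1 = (-2, 2, 0, 0, -2)ᵀ
v_2 = (4, -6, 0, 0, 6)ᵀ
v_3 = (0, 1, 0, 0, 0)ᵀ

Let N = A − (-1)·I. We want v_3 with N^3 v_3 = 0 but N^2 v_3 ≠ 0; then v_{j-1} := N · v_j for j = 3, …, 2.

Pick v_3 = (0, 1, 0, 0, 0)ᵀ.
Then v_2 = N · v_3 = (4, -6, 0, 0, 6)ᵀ.
Then v_1 = N · v_2 = (-2, 2, 0, 0, -2)ᵀ.

Sanity check: (A − (-1)·I) v_1 = (0, 0, 0, 0, 0)ᵀ = 0. ✓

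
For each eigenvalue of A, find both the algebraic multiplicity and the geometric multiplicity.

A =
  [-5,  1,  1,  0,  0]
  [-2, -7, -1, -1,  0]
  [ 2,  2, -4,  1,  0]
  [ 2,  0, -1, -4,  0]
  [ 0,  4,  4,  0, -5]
λ = -5: alg = 5, geom = 3

Step 1 — factor the characteristic polynomial to read off the algebraic multiplicities:
  χ_A(x) = (x + 5)^5

Step 2 — compute geometric multiplicities via the rank-nullity identity g(λ) = n − rank(A − λI):
  rank(A − (-5)·I) = 2, so dim ker(A − (-5)·I) = n − 2 = 3

Summary:
  λ = -5: algebraic multiplicity = 5, geometric multiplicity = 3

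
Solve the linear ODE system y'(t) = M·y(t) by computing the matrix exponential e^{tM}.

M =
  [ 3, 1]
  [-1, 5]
e^{tM} =
  [-t*exp(4*t) + exp(4*t), t*exp(4*t)]
  [-t*exp(4*t), t*exp(4*t) + exp(4*t)]

Strategy: write M = P · J · P⁻¹ where J is a Jordan canonical form, so e^{tM} = P · e^{tJ} · P⁻¹, and e^{tJ} can be computed block-by-block.

M has Jordan form
J =
  [4, 1]
  [0, 4]
(up to reordering of blocks).

Per-block formulas:
  For a 2×2 Jordan block J_2(4): exp(t · J_2(4)) = e^(4t)·(I + t·N), where N is the 2×2 nilpotent shift.

After assembling e^{tJ} and conjugating by P, we get:

e^{tM} =
  [-t*exp(4*t) + exp(4*t), t*exp(4*t)]
  [-t*exp(4*t), t*exp(4*t) + exp(4*t)]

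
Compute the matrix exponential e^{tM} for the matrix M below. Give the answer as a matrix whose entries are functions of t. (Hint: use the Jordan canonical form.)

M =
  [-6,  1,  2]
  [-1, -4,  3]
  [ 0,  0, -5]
e^{tM} =
  [-t*exp(-5*t) + exp(-5*t), t*exp(-5*t), t^2*exp(-5*t)/2 + 2*t*exp(-5*t)]
  [-t*exp(-5*t), t*exp(-5*t) + exp(-5*t), t^2*exp(-5*t)/2 + 3*t*exp(-5*t)]
  [0, 0, exp(-5*t)]

Strategy: write M = P · J · P⁻¹ where J is a Jordan canonical form, so e^{tM} = P · e^{tJ} · P⁻¹, and e^{tJ} can be computed block-by-block.

M has Jordan form
J =
  [-5,  1,  0]
  [ 0, -5,  1]
  [ 0,  0, -5]
(up to reordering of blocks).

Per-block formulas:
  For a 3×3 Jordan block J_3(-5): exp(t · J_3(-5)) = e^(-5t)·(I + t·N + (t^2/2)·N^2), where N is the 3×3 nilpotent shift.

After assembling e^{tJ} and conjugating by P, we get:

e^{tM} =
  [-t*exp(-5*t) + exp(-5*t), t*exp(-5*t), t^2*exp(-5*t)/2 + 2*t*exp(-5*t)]
  [-t*exp(-5*t), t*exp(-5*t) + exp(-5*t), t^2*exp(-5*t)/2 + 3*t*exp(-5*t)]
  [0, 0, exp(-5*t)]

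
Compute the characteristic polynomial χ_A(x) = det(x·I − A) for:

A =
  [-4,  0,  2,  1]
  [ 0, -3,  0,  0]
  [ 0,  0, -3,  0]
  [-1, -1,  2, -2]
x^4 + 12*x^3 + 54*x^2 + 108*x + 81

Expanding det(x·I − A) (e.g. by cofactor expansion or by noting that A is similar to its Jordan form J, which has the same characteristic polynomial as A) gives
  χ_A(x) = x^4 + 12*x^3 + 54*x^2 + 108*x + 81
which factors as (x + 3)^4. The eigenvalues (with algebraic multiplicities) are λ = -3 with multiplicity 4.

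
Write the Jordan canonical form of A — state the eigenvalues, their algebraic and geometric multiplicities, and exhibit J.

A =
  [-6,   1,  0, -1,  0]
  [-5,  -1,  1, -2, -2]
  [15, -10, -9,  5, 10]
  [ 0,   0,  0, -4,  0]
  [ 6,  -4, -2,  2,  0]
J_3(-4) ⊕ J_1(-4) ⊕ J_1(-4)

The characteristic polynomial is
  det(x·I − A) = x^5 + 20*x^4 + 160*x^3 + 640*x^2 + 1280*x + 1024 = (x + 4)^5

Eigenvalues and multiplicities (the geometric multiplicity of λ is n − rank(A − λI), which equals the number of Jordan blocks for λ):
  λ = -4: algebraic multiplicity = 5, geometric multiplicity = 3

Determining the block sizes for each eigenvalue:
  λ = -4: with am = 5 and gm = 3, the partition is not yet determined (e.g. several partitions of 5 into 3 parts exist). Let N = A − (-4)·I. Computing rank(N^1) = 2, rank(N^2) = 1, rank(N^3) = 0; the number of blocks of size ≥ j is rank(N^{j−1}) − rank(N^j), giving [3, 1, 1]. So we have 1 block(s) of size 3, 2 block(s) of size 1 → block sizes [3, 1, 1]

Assembling the blocks gives a Jordan form
J =
  [-4,  1,  0,  0,  0]
  [ 0, -4,  1,  0,  0]
  [ 0,  0, -4,  0,  0]
  [ 0,  0,  0, -4,  0]
  [ 0,  0,  0,  0, -4]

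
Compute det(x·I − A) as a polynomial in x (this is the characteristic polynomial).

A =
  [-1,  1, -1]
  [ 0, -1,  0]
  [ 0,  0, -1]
x^3 + 3*x^2 + 3*x + 1

Expanding det(x·I − A) (e.g. by cofactor expansion or by noting that A is similar to its Jordan form J, which has the same characteristic polynomial as A) gives
  χ_A(x) = x^3 + 3*x^2 + 3*x + 1
which factors as (x + 1)^3. The eigenvalues (with algebraic multiplicities) are λ = -1 with multiplicity 3.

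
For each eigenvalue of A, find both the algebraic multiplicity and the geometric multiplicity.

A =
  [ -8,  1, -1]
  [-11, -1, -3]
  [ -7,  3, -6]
λ = -5: alg = 3, geom = 1

Step 1 — factor the characteristic polynomial to read off the algebraic multiplicities:
  χ_A(x) = (x + 5)^3

Step 2 — compute geometric multiplicities via the rank-nullity identity g(λ) = n − rank(A − λI):
  rank(A − (-5)·I) = 2, so dim ker(A − (-5)·I) = n − 2 = 1

Summary:
  λ = -5: algebraic multiplicity = 3, geometric multiplicity = 1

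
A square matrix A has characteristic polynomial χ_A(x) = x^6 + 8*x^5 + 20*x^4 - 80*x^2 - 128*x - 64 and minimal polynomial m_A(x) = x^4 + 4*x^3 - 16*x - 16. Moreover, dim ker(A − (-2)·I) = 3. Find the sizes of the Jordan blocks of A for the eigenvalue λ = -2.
Block sizes for λ = -2: [3, 1, 1]

Step 1 — from the characteristic polynomial, algebraic multiplicity of λ = -2 is 5. From dim ker(A − (-2)·I) = 3, there are exactly 3 Jordan blocks for λ = -2.
Step 2 — from the minimal polynomial, the factor (x + 2)^3 tells us the largest block for λ = -2 has size 3.
Step 3 — with total size 5, 3 blocks, and largest block 3, the block sizes (in nonincreasing order) are [3, 1, 1].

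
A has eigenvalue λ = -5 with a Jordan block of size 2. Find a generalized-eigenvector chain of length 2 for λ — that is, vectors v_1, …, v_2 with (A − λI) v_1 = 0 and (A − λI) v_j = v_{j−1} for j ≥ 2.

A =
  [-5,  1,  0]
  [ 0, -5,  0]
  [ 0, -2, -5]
A Jordan chain for λ = -5 of length 2:
v_1 = (1, 0, -2)ᵀ
v_2 = (0, 1, 0)ᵀ

Let N = A − (-5)·I. We want v_2 with N^2 v_2 = 0 but N^1 v_2 ≠ 0; then v_{j-1} := N · v_j for j = 2, …, 2.

Pick v_2 = (0, 1, 0)ᵀ.
Then v_1 = N · v_2 = (1, 0, -2)ᵀ.

Sanity check: (A − (-5)·I) v_1 = (0, 0, 0)ᵀ = 0. ✓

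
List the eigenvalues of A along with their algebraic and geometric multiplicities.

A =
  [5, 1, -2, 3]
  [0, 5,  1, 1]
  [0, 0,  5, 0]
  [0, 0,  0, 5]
λ = 5: alg = 4, geom = 2

Step 1 — factor the characteristic polynomial to read off the algebraic multiplicities:
  χ_A(x) = (x - 5)^4

Step 2 — compute geometric multiplicities via the rank-nullity identity g(λ) = n − rank(A − λI):
  rank(A − (5)·I) = 2, so dim ker(A − (5)·I) = n − 2 = 2

Summary:
  λ = 5: algebraic multiplicity = 4, geometric multiplicity = 2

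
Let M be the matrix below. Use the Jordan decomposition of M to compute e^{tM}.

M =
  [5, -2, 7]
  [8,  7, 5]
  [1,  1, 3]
e^{tM} =
  [-9*t^2*exp(5*t)/2 + exp(5*t), 3*t^2*exp(5*t)/2 - 2*t*exp(5*t), -12*t^2*exp(5*t) + 7*t*exp(5*t)]
  [21*t^2*exp(5*t)/2 + 8*t*exp(5*t), -7*t^2*exp(5*t)/2 + 2*t*exp(5*t) + exp(5*t), 28*t^2*exp(5*t) + 5*t*exp(5*t)]
  [3*t^2*exp(5*t) + t*exp(5*t), -t^2*exp(5*t) + t*exp(5*t), 8*t^2*exp(5*t) - 2*t*exp(5*t) + exp(5*t)]

Strategy: write M = P · J · P⁻¹ where J is a Jordan canonical form, so e^{tM} = P · e^{tJ} · P⁻¹, and e^{tJ} can be computed block-by-block.

M has Jordan form
J =
  [5, 1, 0]
  [0, 5, 1]
  [0, 0, 5]
(up to reordering of blocks).

Per-block formulas:
  For a 3×3 Jordan block J_3(5): exp(t · J_3(5)) = e^(5t)·(I + t·N + (t^2/2)·N^2), where N is the 3×3 nilpotent shift.

After assembling e^{tJ} and conjugating by P, we get:

e^{tM} =
  [-9*t^2*exp(5*t)/2 + exp(5*t), 3*t^2*exp(5*t)/2 - 2*t*exp(5*t), -12*t^2*exp(5*t) + 7*t*exp(5*t)]
  [21*t^2*exp(5*t)/2 + 8*t*exp(5*t), -7*t^2*exp(5*t)/2 + 2*t*exp(5*t) + exp(5*t), 28*t^2*exp(5*t) + 5*t*exp(5*t)]
  [3*t^2*exp(5*t) + t*exp(5*t), -t^2*exp(5*t) + t*exp(5*t), 8*t^2*exp(5*t) - 2*t*exp(5*t) + exp(5*t)]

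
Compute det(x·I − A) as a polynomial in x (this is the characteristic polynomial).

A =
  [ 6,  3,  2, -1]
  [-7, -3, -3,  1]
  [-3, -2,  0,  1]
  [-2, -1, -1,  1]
x^4 - 4*x^3 + 6*x^2 - 4*x + 1

Expanding det(x·I − A) (e.g. by cofactor expansion or by noting that A is similar to its Jordan form J, which has the same characteristic polynomial as A) gives
  χ_A(x) = x^4 - 4*x^3 + 6*x^2 - 4*x + 1
which factors as (x - 1)^4. The eigenvalues (with algebraic multiplicities) are λ = 1 with multiplicity 4.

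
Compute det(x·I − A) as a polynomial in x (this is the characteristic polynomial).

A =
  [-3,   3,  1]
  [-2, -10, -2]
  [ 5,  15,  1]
x^3 + 12*x^2 + 48*x + 64

Expanding det(x·I − A) (e.g. by cofactor expansion or by noting that A is similar to its Jordan form J, which has the same characteristic polynomial as A) gives
  χ_A(x) = x^3 + 12*x^2 + 48*x + 64
which factors as (x + 4)^3. The eigenvalues (with algebraic multiplicities) are λ = -4 with multiplicity 3.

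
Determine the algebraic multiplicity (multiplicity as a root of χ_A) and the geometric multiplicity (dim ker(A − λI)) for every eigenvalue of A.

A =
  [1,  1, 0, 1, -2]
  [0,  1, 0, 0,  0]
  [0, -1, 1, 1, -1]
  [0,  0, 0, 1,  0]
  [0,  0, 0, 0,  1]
λ = 1: alg = 5, geom = 3

Step 1 — factor the characteristic polynomial to read off the algebraic multiplicities:
  χ_A(x) = (x - 1)^5

Step 2 — compute geometric multiplicities via the rank-nullity identity g(λ) = n − rank(A − λI):
  rank(A − (1)·I) = 2, so dim ker(A − (1)·I) = n − 2 = 3

Summary:
  λ = 1: algebraic multiplicity = 5, geometric multiplicity = 3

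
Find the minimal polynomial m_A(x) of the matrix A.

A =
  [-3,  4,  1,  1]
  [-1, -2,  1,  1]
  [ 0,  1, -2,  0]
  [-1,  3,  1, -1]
x^3 + 6*x^2 + 12*x + 8

The characteristic polynomial is χ_A(x) = (x + 2)^4, so the eigenvalues are known. The minimal polynomial is
  m_A(x) = Π_λ (x − λ)^{k_λ}
where k_λ is the size of the *largest* Jordan block for λ (equivalently, the smallest k with (A − λI)^k v = 0 for every generalised eigenvector v of λ).

  λ = -2: largest Jordan block has size 3, contributing (x + 2)^3

So m_A(x) = (x + 2)^3 = x^3 + 6*x^2 + 12*x + 8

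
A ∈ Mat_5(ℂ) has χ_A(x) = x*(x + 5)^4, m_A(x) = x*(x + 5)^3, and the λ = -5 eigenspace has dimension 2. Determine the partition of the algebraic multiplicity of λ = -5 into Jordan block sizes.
Block sizes for λ = -5: [3, 1]

Step 1 — from the characteristic polynomial, algebraic multiplicity of λ = -5 is 4. From dim ker(A − (-5)·I) = 2, there are exactly 2 Jordan blocks for λ = -5.
Step 2 — from the minimal polynomial, the factor (x + 5)^3 tells us the largest block for λ = -5 has size 3.
Step 3 — with total size 4, 2 blocks, and largest block 3, the block sizes (in nonincreasing order) are [3, 1].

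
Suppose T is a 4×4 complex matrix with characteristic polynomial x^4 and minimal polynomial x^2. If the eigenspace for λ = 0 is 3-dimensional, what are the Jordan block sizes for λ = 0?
Block sizes for λ = 0: [2, 1, 1]

Step 1 — from the characteristic polynomial, algebraic multiplicity of λ = 0 is 4. From dim ker(T − (0)·I) = 3, there are exactly 3 Jordan blocks for λ = 0.
Step 2 — from the minimal polynomial, the factor (x − 0)^2 tells us the largest block for λ = 0 has size 2.
Step 3 — with total size 4, 3 blocks, and largest block 2, the block sizes (in nonincreasing order) are [2, 1, 1].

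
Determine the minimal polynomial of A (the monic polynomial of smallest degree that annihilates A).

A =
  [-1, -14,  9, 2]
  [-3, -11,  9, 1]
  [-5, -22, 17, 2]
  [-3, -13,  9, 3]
x^2 - 4*x + 4

The characteristic polynomial is χ_A(x) = (x - 2)^4, so the eigenvalues are known. The minimal polynomial is
  m_A(x) = Π_λ (x − λ)^{k_λ}
where k_λ is the size of the *largest* Jordan block for λ (equivalently, the smallest k with (A − λI)^k v = 0 for every generalised eigenvector v of λ).

  λ = 2: largest Jordan block has size 2, contributing (x − 2)^2

So m_A(x) = (x - 2)^2 = x^2 - 4*x + 4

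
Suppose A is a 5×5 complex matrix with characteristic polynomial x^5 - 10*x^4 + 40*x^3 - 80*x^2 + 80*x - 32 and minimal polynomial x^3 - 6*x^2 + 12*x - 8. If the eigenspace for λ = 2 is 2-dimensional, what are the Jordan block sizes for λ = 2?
Block sizes for λ = 2: [3, 2]

Step 1 — from the characteristic polynomial, algebraic multiplicity of λ = 2 is 5. From dim ker(A − (2)·I) = 2, there are exactly 2 Jordan blocks for λ = 2.
Step 2 — from the minimal polynomial, the factor (x − 2)^3 tells us the largest block for λ = 2 has size 3.
Step 3 — with total size 5, 2 blocks, and largest block 3, the block sizes (in nonincreasing order) are [3, 2].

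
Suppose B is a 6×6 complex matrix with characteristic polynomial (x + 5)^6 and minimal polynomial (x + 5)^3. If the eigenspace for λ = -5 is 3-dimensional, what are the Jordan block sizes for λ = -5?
Block sizes for λ = -5: [3, 2, 1]

Step 1 — from the characteristic polynomial, algebraic multiplicity of λ = -5 is 6. From dim ker(B − (-5)·I) = 3, there are exactly 3 Jordan blocks for λ = -5.
Step 2 — from the minimal polynomial, the factor (x + 5)^3 tells us the largest block for λ = -5 has size 3.
Step 3 — with total size 6, 3 blocks, and largest block 3, the block sizes (in nonincreasing order) are [3, 2, 1].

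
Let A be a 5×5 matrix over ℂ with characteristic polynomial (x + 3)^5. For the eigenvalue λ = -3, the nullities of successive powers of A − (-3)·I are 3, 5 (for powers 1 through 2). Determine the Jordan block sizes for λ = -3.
Block sizes for λ = -3: [2, 2, 1]

From the dimensions of kernels of powers, the number of Jordan blocks of size at least j is d_j − d_{j−1} where d_j = dim ker(N^j) (with d_0 = 0). Computing the differences gives [3, 2].
The number of blocks of size exactly k is (#blocks of size ≥ k) − (#blocks of size ≥ k + 1), so the partition is: 1 block(s) of size 1, 2 block(s) of size 2.
In nonincreasing order the block sizes are [2, 2, 1].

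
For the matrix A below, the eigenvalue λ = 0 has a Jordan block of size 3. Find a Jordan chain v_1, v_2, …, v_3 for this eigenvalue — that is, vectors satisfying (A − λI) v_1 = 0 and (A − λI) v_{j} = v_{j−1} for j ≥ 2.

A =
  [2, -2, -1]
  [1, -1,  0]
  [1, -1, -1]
A Jordan chain for λ = 0 of length 3:
v_1 = (1, 1, 0)ᵀ
v_2 = (2, 1, 1)ᵀ
v_3 = (1, 0, 0)ᵀ

Let N = A − (0)·I. We want v_3 with N^3 v_3 = 0 but N^2 v_3 ≠ 0; then v_{j-1} := N · v_j for j = 3, …, 2.

Pick v_3 = (1, 0, 0)ᵀ.
Then v_2 = N · v_3 = (2, 1, 1)ᵀ.
Then v_1 = N · v_2 = (1, 1, 0)ᵀ.

Sanity check: (A − (0)·I) v_1 = (0, 0, 0)ᵀ = 0. ✓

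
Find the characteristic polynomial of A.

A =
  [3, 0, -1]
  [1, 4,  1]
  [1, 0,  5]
x^3 - 12*x^2 + 48*x - 64

Expanding det(x·I − A) (e.g. by cofactor expansion or by noting that A is similar to its Jordan form J, which has the same characteristic polynomial as A) gives
  χ_A(x) = x^3 - 12*x^2 + 48*x - 64
which factors as (x - 4)^3. The eigenvalues (with algebraic multiplicities) are λ = 4 with multiplicity 3.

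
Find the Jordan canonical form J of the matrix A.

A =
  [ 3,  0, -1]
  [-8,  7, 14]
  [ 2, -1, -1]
J_3(3)

The characteristic polynomial is
  det(x·I − A) = x^3 - 9*x^2 + 27*x - 27 = (x - 3)^3

Eigenvalues and multiplicities (the geometric multiplicity of λ is n − rank(A − λI), which equals the number of Jordan blocks for λ):
  λ = 3: algebraic multiplicity = 3, geometric multiplicity = 1

Determining the block sizes for each eigenvalue:
  λ = 3: one block (gm = 1), so the single block has size am = 3 → block sizes [3]

Assembling the blocks gives a Jordan form
J =
  [3, 1, 0]
  [0, 3, 1]
  [0, 0, 3]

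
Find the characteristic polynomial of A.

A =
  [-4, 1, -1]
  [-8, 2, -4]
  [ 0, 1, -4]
x^3 + 6*x^2 + 12*x + 8

Expanding det(x·I − A) (e.g. by cofactor expansion or by noting that A is similar to its Jordan form J, which has the same characteristic polynomial as A) gives
  χ_A(x) = x^3 + 6*x^2 + 12*x + 8
which factors as (x + 2)^3. The eigenvalues (with algebraic multiplicities) are λ = -2 with multiplicity 3.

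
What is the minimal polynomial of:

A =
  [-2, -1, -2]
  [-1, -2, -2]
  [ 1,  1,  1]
x^2 + 2*x + 1

The characteristic polynomial is χ_A(x) = (x + 1)^3, so the eigenvalues are known. The minimal polynomial is
  m_A(x) = Π_λ (x − λ)^{k_λ}
where k_λ is the size of the *largest* Jordan block for λ (equivalently, the smallest k with (A − λI)^k v = 0 for every generalised eigenvector v of λ).

  λ = -1: largest Jordan block has size 2, contributing (x + 1)^2

So m_A(x) = (x + 1)^2 = x^2 + 2*x + 1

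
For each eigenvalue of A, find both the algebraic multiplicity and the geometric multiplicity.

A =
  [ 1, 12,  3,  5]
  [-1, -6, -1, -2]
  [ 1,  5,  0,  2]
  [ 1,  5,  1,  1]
λ = -1: alg = 4, geom = 2

Step 1 — factor the characteristic polynomial to read off the algebraic multiplicities:
  χ_A(x) = (x + 1)^4

Step 2 — compute geometric multiplicities via the rank-nullity identity g(λ) = n − rank(A − λI):
  rank(A − (-1)·I) = 2, so dim ker(A − (-1)·I) = n − 2 = 2

Summary:
  λ = -1: algebraic multiplicity = 4, geometric multiplicity = 2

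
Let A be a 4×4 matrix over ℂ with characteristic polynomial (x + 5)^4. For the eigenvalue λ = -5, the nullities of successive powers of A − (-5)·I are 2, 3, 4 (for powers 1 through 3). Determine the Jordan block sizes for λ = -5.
Block sizes for λ = -5: [3, 1]

From the dimensions of kernels of powers, the number of Jordan blocks of size at least j is d_j − d_{j−1} where d_j = dim ker(N^j) (with d_0 = 0). Computing the differences gives [2, 1, 1].
The number of blocks of size exactly k is (#blocks of size ≥ k) − (#blocks of size ≥ k + 1), so the partition is: 1 block(s) of size 1, 1 block(s) of size 3.
In nonincreasing order the block sizes are [3, 1].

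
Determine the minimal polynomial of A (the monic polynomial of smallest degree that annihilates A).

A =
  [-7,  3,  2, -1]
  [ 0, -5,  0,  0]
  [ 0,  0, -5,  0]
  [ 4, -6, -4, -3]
x^2 + 10*x + 25

The characteristic polynomial is χ_A(x) = (x + 5)^4, so the eigenvalues are known. The minimal polynomial is
  m_A(x) = Π_λ (x − λ)^{k_λ}
where k_λ is the size of the *largest* Jordan block for λ (equivalently, the smallest k with (A − λI)^k v = 0 for every generalised eigenvector v of λ).

  λ = -5: largest Jordan block has size 2, contributing (x + 5)^2

So m_A(x) = (x + 5)^2 = x^2 + 10*x + 25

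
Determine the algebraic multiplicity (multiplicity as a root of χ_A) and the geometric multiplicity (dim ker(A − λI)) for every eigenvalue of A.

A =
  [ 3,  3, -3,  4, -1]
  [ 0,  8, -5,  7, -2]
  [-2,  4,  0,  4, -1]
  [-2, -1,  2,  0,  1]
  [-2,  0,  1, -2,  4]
λ = 3: alg = 5, geom = 2

Step 1 — factor the characteristic polynomial to read off the algebraic multiplicities:
  χ_A(x) = (x - 3)^5

Step 2 — compute geometric multiplicities via the rank-nullity identity g(λ) = n − rank(A − λI):
  rank(A − (3)·I) = 3, so dim ker(A − (3)·I) = n − 3 = 2

Summary:
  λ = 3: algebraic multiplicity = 5, geometric multiplicity = 2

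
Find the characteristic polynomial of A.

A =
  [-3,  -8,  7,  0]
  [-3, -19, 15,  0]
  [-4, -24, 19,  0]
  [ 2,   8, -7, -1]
x^4 + 4*x^3 + 6*x^2 + 4*x + 1

Expanding det(x·I − A) (e.g. by cofactor expansion or by noting that A is similar to its Jordan form J, which has the same characteristic polynomial as A) gives
  χ_A(x) = x^4 + 4*x^3 + 6*x^2 + 4*x + 1
which factors as (x + 1)^4. The eigenvalues (with algebraic multiplicities) are λ = -1 with multiplicity 4.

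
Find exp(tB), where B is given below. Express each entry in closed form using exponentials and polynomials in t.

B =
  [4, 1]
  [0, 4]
e^{tB} =
  [exp(4*t), t*exp(4*t)]
  [0, exp(4*t)]

Strategy: write B = P · J · P⁻¹ where J is a Jordan canonical form, so e^{tB} = P · e^{tJ} · P⁻¹, and e^{tJ} can be computed block-by-block.

B has Jordan form
J =
  [4, 1]
  [0, 4]
(up to reordering of blocks).

Per-block formulas:
  For a 2×2 Jordan block J_2(4): exp(t · J_2(4)) = e^(4t)·(I + t·N), where N is the 2×2 nilpotent shift.

After assembling e^{tJ} and conjugating by P, we get:

e^{tB} =
  [exp(4*t), t*exp(4*t)]
  [0, exp(4*t)]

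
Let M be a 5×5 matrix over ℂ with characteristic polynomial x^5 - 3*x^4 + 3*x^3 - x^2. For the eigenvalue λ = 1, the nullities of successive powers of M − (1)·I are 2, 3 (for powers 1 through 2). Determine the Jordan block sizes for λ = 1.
Block sizes for λ = 1: [2, 1]

From the dimensions of kernels of powers, the number of Jordan blocks of size at least j is d_j − d_{j−1} where d_j = dim ker(N^j) (with d_0 = 0). Computing the differences gives [2, 1].
The number of blocks of size exactly k is (#blocks of size ≥ k) − (#blocks of size ≥ k + 1), so the partition is: 1 block(s) of size 1, 1 block(s) of size 2.
In nonincreasing order the block sizes are [2, 1].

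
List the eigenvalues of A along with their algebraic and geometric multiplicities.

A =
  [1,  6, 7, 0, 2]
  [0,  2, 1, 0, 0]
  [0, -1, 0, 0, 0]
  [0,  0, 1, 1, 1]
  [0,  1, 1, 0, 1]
λ = 1: alg = 5, geom = 2

Step 1 — factor the characteristic polynomial to read off the algebraic multiplicities:
  χ_A(x) = (x - 1)^5

Step 2 — compute geometric multiplicities via the rank-nullity identity g(λ) = n − rank(A − λI):
  rank(A − (1)·I) = 3, so dim ker(A − (1)·I) = n − 3 = 2

Summary:
  λ = 1: algebraic multiplicity = 5, geometric multiplicity = 2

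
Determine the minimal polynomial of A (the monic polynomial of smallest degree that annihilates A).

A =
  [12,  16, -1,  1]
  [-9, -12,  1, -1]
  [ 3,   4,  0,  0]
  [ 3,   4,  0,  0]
x^3

The characteristic polynomial is χ_A(x) = x^4, so the eigenvalues are known. The minimal polynomial is
  m_A(x) = Π_λ (x − λ)^{k_λ}
where k_λ is the size of the *largest* Jordan block for λ (equivalently, the smallest k with (A − λI)^k v = 0 for every generalised eigenvector v of λ).

  λ = 0: largest Jordan block has size 3, contributing (x − 0)^3

So m_A(x) = x^3 = x^3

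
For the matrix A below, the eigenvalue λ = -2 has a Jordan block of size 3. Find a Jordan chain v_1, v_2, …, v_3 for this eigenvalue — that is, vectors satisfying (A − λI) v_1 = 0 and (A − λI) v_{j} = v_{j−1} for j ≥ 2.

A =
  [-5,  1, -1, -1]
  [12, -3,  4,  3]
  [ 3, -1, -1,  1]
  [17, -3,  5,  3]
A Jordan chain for λ = -2 of length 3:
v_1 = (-3, 3, 3, 9)ᵀ
v_2 = (1, -4, -1, -3)ᵀ
v_3 = (1, 0, -4, 0)ᵀ

Let N = A − (-2)·I. We want v_3 with N^3 v_3 = 0 but N^2 v_3 ≠ 0; then v_{j-1} := N · v_j for j = 3, …, 2.

Pick v_3 = (1, 0, -4, 0)ᵀ.
Then v_2 = N · v_3 = (1, -4, -1, -3)ᵀ.
Then v_1 = N · v_2 = (-3, 3, 3, 9)ᵀ.

Sanity check: (A − (-2)·I) v_1 = (0, 0, 0, 0)ᵀ = 0. ✓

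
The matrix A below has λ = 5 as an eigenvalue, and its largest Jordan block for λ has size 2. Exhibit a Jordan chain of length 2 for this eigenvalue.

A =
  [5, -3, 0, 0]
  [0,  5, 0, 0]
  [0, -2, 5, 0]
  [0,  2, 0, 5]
A Jordan chain for λ = 5 of length 2:
v_1 = (-3, 0, -2, 2)ᵀ
v_2 = (0, 1, 0, 0)ᵀ

Let N = A − (5)·I. We want v_2 with N^2 v_2 = 0 but N^1 v_2 ≠ 0; then v_{j-1} := N · v_j for j = 2, …, 2.

Pick v_2 = (0, 1, 0, 0)ᵀ.
Then v_1 = N · v_2 = (-3, 0, -2, 2)ᵀ.

Sanity check: (A − (5)·I) v_1 = (0, 0, 0, 0)ᵀ = 0. ✓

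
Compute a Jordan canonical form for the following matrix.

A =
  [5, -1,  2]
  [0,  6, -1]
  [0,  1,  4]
J_3(5)

The characteristic polynomial is
  det(x·I − A) = x^3 - 15*x^2 + 75*x - 125 = (x - 5)^3

Eigenvalues and multiplicities (the geometric multiplicity of λ is n − rank(A − λI), which equals the number of Jordan blocks for λ):
  λ = 5: algebraic multiplicity = 3, geometric multiplicity = 1

Determining the block sizes for each eigenvalue:
  λ = 5: one block (gm = 1), so the single block has size am = 3 → block sizes [3]

Assembling the blocks gives a Jordan form
J =
  [5, 1, 0]
  [0, 5, 1]
  [0, 0, 5]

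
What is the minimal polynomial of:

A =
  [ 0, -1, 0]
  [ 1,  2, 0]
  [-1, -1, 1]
x^2 - 2*x + 1

The characteristic polynomial is χ_A(x) = (x - 1)^3, so the eigenvalues are known. The minimal polynomial is
  m_A(x) = Π_λ (x − λ)^{k_λ}
where k_λ is the size of the *largest* Jordan block for λ (equivalently, the smallest k with (A − λI)^k v = 0 for every generalised eigenvector v of λ).

  λ = 1: largest Jordan block has size 2, contributing (x − 1)^2

So m_A(x) = (x - 1)^2 = x^2 - 2*x + 1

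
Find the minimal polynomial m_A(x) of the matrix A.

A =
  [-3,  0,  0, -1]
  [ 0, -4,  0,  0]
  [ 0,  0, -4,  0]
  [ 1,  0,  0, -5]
x^2 + 8*x + 16

The characteristic polynomial is χ_A(x) = (x + 4)^4, so the eigenvalues are known. The minimal polynomial is
  m_A(x) = Π_λ (x − λ)^{k_λ}
where k_λ is the size of the *largest* Jordan block for λ (equivalently, the smallest k with (A − λI)^k v = 0 for every generalised eigenvector v of λ).

  λ = -4: largest Jordan block has size 2, contributing (x + 4)^2

So m_A(x) = (x + 4)^2 = x^2 + 8*x + 16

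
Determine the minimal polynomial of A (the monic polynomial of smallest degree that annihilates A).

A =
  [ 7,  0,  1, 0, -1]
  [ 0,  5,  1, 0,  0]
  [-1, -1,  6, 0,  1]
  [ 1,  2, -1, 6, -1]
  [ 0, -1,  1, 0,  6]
x^3 - 18*x^2 + 108*x - 216

The characteristic polynomial is χ_A(x) = (x - 6)^5, so the eigenvalues are known. The minimal polynomial is
  m_A(x) = Π_λ (x − λ)^{k_λ}
where k_λ is the size of the *largest* Jordan block for λ (equivalently, the smallest k with (A − λI)^k v = 0 for every generalised eigenvector v of λ).

  λ = 6: largest Jordan block has size 3, contributing (x − 6)^3

So m_A(x) = (x - 6)^3 = x^3 - 18*x^2 + 108*x - 216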